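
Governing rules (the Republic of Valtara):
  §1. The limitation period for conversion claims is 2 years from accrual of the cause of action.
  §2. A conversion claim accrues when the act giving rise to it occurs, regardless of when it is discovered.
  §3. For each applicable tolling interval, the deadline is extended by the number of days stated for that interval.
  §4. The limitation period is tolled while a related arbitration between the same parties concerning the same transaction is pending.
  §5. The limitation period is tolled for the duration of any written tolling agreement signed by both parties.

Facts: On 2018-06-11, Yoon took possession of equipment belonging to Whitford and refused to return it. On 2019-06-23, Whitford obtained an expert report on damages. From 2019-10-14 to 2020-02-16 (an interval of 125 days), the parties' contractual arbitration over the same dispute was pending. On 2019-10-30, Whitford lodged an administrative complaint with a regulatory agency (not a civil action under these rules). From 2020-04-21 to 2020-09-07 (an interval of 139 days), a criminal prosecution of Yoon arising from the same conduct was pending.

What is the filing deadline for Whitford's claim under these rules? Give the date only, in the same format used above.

The claim accrued on 2018-06-11, when the wrongful act occurred.
The untolled deadline — 2 years after 2018-06-11 — is 2020-06-11.
The pending related arbitration from 2019-10-14 to 2020-02-16 tolled the period for 125 days, extending the deadline to 2020-10-14.
The pending criminal prosecution from 2020-04-21 to 2020-09-07 does not toll the period, because no stated rule makes a criminal prosecution a tolling event.
Nothing else in the chronology tolls or restarts the period.

2020-10-14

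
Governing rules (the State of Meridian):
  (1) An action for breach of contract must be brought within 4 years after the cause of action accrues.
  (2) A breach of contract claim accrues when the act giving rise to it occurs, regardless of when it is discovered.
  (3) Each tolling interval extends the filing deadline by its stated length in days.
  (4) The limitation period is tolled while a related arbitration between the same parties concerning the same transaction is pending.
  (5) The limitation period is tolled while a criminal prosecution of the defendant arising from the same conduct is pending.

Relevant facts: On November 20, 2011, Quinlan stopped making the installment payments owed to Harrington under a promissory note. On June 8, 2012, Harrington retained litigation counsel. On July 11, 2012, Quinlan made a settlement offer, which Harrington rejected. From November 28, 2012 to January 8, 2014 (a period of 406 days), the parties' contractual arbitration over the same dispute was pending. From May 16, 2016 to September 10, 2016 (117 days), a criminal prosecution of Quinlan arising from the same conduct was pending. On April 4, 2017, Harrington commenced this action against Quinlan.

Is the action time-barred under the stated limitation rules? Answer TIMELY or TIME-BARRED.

The claim accrued on November 20, 2011, when the wrongful act occurred.
The untolled deadline — 4 years after November 20, 2011 — is November 20, 2015.
The period was tolled for 406 days by the pending related arbitration (November 28, 2012 to January 8, 2014), pushing the deadline to December 30, 2016.
The pending criminal prosecution from May 16, 2016 to September 10, 2016 tolled the period for 117 days, extending the deadline to April 26, 2017.
None of the other events listed affects the running of the period under the stated rules.
Filing on April 4, 2017 beat the April 26, 2017 deadline — the action is timely.

TIMELY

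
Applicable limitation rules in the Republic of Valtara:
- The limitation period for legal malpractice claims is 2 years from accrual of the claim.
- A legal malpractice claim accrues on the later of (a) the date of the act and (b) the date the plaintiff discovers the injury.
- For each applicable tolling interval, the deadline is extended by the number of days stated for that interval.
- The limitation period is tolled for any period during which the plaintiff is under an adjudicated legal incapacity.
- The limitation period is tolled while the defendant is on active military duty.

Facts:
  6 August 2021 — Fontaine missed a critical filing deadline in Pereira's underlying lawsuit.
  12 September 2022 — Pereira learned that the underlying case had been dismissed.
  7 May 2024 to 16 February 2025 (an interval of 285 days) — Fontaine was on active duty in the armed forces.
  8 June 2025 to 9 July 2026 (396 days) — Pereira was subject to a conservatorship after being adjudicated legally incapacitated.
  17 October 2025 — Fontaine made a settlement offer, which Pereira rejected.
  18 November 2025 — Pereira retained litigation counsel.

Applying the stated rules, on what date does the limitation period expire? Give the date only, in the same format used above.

25 July 2026

Because discovery on 12 September 2022 post-dates the 6 August 2021 act, accrual under the later-of rule falls on 12 September 2022.
The untolled deadline — 2 years after 12 September 2022 — is 12 September 2024.
The defendant's active military service from 7 May 2024 to 16 February 2025 tolled the period for 285 days, extending the deadline to 24 June 2025.
Because the plaintiff's legal incapacity ran from 8 June 2025 to 9 July 2026, the deadline is extended by 396 days to 25 July 2026.
Nothing else in the chronology tolls or restarts the period.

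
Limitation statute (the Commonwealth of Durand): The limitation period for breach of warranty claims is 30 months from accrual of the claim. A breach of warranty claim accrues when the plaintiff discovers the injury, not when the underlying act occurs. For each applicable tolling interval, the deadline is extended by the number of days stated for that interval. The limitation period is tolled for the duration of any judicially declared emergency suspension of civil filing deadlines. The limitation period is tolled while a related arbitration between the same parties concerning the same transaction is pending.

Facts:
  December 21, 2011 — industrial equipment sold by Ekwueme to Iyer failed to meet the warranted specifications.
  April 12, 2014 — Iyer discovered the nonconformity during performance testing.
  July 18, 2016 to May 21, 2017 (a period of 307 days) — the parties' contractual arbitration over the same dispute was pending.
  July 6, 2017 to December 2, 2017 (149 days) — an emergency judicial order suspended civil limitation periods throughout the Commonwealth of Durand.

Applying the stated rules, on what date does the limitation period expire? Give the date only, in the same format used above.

The claim did not accrue until Iyer discovered the injury on April 12, 2014; the December 21, 2011 act date does not start the clock under the stated rule.
Adding the 30 months base period to April 12, 2014 gives a deadline of October 12, 2016, before any tolling.
The pending related arbitration from July 18, 2016 to May 21, 2017 tolled the period for 307 days, extending the deadline to August 15, 2017.
The emergency suspension of filing deadlines from July 6, 2017 to December 2, 2017 tolled the period for 149 days, extending the deadline to January 11, 2018.

January 11, 2018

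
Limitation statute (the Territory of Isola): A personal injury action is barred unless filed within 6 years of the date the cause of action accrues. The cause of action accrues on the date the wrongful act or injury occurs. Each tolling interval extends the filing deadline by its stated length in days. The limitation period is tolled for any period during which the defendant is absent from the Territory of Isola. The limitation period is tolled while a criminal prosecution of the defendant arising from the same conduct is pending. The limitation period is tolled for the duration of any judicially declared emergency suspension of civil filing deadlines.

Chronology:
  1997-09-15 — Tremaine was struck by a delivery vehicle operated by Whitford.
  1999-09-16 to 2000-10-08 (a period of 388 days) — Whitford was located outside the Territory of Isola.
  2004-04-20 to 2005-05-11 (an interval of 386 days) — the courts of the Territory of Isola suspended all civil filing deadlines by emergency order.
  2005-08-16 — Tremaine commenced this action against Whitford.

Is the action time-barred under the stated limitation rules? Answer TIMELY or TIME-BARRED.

The limitation period began to run on 1997-09-15.
6 years from 1997-09-15 is 2003-09-15.
The period was tolled for 388 days by the defendant's absence from the jurisdiction (1999-09-16 to 2000-10-08), pushing the deadline to 2004-10-07.
Because the emergency suspension of filing deadlines ran from 2004-04-20 to 2005-05-11, the deadline is extended by 386 days to 2005-10-28.
Filing on 2005-08-16 beat the 2005-10-28 deadline — the action is timely.

TIMELY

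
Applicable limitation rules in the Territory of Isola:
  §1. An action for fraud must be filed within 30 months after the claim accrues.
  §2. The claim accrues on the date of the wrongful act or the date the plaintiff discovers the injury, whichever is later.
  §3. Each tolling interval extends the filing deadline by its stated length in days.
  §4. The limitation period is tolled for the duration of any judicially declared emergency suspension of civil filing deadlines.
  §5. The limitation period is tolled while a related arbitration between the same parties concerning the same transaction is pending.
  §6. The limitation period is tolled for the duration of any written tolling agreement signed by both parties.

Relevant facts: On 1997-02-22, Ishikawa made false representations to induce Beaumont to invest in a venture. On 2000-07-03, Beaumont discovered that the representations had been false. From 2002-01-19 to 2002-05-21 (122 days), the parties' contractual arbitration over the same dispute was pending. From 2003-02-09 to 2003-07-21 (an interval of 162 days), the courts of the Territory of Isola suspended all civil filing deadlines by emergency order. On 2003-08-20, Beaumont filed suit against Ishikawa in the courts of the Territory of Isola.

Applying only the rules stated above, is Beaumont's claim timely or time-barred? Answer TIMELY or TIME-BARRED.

TIMELY

The claim accrued on 2000-07-03 — the later of the 1997-02-22 act and the 2000-07-03 discovery.
The untolled deadline — 30 months after 2000-07-03 — is 2003-01-03.
Because the pending related arbitration ran from 2002-01-19 to 2002-05-21, the deadline is extended by 122 days to 2003-05-05.
The emergency suspension of filing deadlines from 2003-02-09 to 2003-07-21 tolled the period for 162 days, extending the deadline to 2003-10-14.
Filing on 2003-08-20 beat the 2003-10-14 deadline — the action is timely.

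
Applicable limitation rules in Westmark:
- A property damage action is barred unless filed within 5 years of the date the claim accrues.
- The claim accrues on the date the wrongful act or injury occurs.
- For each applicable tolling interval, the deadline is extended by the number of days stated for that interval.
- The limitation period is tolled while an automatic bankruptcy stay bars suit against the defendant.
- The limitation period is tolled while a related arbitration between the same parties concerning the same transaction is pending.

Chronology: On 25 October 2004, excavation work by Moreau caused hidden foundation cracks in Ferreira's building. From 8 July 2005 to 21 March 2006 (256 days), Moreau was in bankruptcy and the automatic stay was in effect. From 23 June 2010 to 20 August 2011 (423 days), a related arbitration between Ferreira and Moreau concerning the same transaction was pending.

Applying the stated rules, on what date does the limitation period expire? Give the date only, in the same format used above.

The limitation period began to run on 25 October 2004.
The untolled deadline — 5 years after 25 October 2004 — is 25 October 2009.
Because the automatic bankruptcy stay ran from 8 July 2005 to 21 March 2006, the deadline is extended by 256 days to 8 July 2010.
The period was tolled for 423 days by the pending related arbitration (23 June 2010 to 20 August 2011), pushing the deadline to 4 September 2011.

4 September 2011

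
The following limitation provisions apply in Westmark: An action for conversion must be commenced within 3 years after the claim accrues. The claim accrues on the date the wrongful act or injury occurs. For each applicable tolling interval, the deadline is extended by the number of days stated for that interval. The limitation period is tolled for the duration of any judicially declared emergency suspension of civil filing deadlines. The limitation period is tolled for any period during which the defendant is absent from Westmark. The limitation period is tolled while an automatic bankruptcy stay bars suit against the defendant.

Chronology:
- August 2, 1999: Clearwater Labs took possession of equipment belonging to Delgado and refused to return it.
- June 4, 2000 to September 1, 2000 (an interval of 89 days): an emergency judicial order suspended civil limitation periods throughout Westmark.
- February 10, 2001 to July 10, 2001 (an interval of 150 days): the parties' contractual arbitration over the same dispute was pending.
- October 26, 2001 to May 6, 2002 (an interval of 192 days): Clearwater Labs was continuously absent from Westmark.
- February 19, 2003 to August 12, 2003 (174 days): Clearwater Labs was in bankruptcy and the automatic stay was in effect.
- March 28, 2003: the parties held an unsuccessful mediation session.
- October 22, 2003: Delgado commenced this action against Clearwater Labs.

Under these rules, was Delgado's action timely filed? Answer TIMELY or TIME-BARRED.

TIMELY

The claim accrued on August 2, 1999, the date of the act.
The untolled deadline — 3 years after August 2, 1999 — is August 2, 2002.
Because the emergency suspension of filing deadlines ran from June 4, 2000 to September 1, 2000, the deadline is extended by 89 days to October 30, 2002.
The period was tolled for 192 days by the defendant's absence from the jurisdiction (October 26, 2001 to May 6, 2002), pushing the deadline to May 10, 2003.
The period was tolled for 174 days by the automatic bankruptcy stay (February 19, 2003 to August 12, 2003), pushing the deadline to October 31, 2003.
Although a pending arbitration ran from February 10, 2001 to July 10, 2001, the stated rules do not make that a tolling event, so it is disregarded.
The other events in the timeline have no effect on the limitation period under the stated rules.
The October 22, 2003 filing precedes the October 31, 2003 deadline; the claim is timely.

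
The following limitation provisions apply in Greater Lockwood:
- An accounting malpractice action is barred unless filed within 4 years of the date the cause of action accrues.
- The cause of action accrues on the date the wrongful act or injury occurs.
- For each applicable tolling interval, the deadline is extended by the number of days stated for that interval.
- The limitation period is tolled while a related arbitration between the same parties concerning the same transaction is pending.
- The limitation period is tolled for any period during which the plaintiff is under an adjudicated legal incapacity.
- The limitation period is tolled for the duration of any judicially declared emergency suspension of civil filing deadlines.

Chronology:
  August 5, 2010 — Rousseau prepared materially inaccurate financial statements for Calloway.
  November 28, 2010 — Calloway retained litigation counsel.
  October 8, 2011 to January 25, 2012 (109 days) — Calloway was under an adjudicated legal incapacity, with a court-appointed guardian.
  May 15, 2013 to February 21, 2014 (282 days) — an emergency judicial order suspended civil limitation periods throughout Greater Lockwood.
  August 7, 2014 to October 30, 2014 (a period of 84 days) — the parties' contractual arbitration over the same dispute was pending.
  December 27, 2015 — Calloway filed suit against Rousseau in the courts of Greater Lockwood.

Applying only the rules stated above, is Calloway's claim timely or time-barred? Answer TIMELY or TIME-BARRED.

The claim accrued on August 5, 2010, when the wrongful act occurred.
The untolled deadline — 4 years after August 5, 2010 — is August 5, 2014.
Because the plaintiff's legal incapacity ran from October 8, 2011 to January 25, 2012, the deadline is extended by 109 days to November 22, 2014.
The period was tolled for 282 days by the emergency suspension of filing deadlines (May 15, 2013 to February 21, 2014), pushing the deadline to August 31, 2015.
Because the pending related arbitration ran from August 7, 2014 to October 30, 2014, the deadline is extended by 84 days to November 23, 2015.
None of the other events listed affects the running of the period under the stated rules.
Filing on December 27, 2015 missed the November 23, 2015 deadline — the action is time-barred.

TIME-BARRED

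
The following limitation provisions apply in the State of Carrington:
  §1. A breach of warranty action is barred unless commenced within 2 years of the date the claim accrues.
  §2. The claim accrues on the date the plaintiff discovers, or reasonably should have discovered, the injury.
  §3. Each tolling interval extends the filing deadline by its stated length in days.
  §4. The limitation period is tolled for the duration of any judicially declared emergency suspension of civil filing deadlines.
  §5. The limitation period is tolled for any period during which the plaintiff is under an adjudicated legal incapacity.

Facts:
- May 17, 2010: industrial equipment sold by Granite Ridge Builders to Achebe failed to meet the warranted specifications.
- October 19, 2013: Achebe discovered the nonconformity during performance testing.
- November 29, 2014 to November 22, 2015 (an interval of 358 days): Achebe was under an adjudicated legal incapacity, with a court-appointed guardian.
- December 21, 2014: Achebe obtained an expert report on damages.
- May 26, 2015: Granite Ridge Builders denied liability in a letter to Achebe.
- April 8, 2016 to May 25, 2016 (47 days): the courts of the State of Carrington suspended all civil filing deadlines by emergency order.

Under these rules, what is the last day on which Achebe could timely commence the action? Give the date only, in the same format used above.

November 27, 2016

Under the discovery rule, the claim accrued on October 19, 2013, when Achebe discovered the injury — not on the May 17, 2010 date of the underlying act.
Adding the 2 years base period to October 19, 2013 gives a deadline of October 19, 2015, before any tolling.
The period was tolled for 358 days by the plaintiff's legal incapacity (November 29, 2014 to November 22, 2015), pushing the deadline to October 11, 2016.
Because the emergency suspension of filing deadlines ran from April 8, 2016 to May 25, 2016, the deadline is extended by 47 days to November 27, 2016.
The other events in the timeline have no effect on the limitation period under the stated rules.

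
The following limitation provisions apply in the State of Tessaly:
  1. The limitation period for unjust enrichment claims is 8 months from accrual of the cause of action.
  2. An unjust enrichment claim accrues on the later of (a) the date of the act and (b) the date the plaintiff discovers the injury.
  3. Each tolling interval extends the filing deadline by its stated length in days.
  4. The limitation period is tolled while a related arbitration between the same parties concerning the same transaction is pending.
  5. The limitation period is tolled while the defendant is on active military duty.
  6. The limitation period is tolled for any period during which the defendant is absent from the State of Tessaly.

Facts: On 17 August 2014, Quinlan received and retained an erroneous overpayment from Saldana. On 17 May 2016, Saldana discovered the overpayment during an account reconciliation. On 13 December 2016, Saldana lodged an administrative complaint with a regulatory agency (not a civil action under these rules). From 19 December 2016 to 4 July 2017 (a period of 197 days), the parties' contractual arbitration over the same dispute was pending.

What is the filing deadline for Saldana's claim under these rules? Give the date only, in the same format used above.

Because discovery on 17 May 2016 post-dates the 17 August 2014 act, accrual under the later-of rule falls on 17 May 2016.
The untolled deadline — 8 months after 17 May 2016 — is 17 January 2017.
Because the pending related arbitration ran from 19 December 2016 to 4 July 2017, the deadline is extended by 197 days to 2 August 2017.
None of the other events listed affects the running of the period under the stated rules.

2 August 2017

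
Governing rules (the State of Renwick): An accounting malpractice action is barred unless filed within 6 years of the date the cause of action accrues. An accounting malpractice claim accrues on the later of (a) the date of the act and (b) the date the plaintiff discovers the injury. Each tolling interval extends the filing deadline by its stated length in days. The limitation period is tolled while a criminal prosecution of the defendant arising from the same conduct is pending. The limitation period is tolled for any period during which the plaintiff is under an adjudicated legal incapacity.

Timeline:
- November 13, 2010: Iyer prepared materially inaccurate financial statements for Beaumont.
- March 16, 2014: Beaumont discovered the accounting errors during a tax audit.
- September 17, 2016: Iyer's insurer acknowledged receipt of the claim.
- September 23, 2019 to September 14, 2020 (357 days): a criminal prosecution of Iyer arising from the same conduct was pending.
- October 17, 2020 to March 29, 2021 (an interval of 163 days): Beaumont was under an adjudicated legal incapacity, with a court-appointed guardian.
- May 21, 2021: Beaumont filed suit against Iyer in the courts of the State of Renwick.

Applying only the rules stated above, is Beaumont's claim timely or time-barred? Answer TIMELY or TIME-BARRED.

TIMELY

The claim accrued on March 16, 2014 — the later of the November 13, 2010 act and the March 16, 2014 discovery.
The untolled deadline — 6 years after March 16, 2014 — is March 16, 2020.
The period was tolled for 357 days by the pending criminal prosecution (September 23, 2019 to September 14, 2020), pushing the deadline to March 8, 2021.
The period was tolled for 163 days by the plaintiff's legal incapacity (October 17, 2020 to March 29, 2021), pushing the deadline to August 18, 2021.
Nothing else in the chronology tolls or restarts the period.
Filing on May 21, 2021 beat the August 18, 2021 deadline — the action is timely.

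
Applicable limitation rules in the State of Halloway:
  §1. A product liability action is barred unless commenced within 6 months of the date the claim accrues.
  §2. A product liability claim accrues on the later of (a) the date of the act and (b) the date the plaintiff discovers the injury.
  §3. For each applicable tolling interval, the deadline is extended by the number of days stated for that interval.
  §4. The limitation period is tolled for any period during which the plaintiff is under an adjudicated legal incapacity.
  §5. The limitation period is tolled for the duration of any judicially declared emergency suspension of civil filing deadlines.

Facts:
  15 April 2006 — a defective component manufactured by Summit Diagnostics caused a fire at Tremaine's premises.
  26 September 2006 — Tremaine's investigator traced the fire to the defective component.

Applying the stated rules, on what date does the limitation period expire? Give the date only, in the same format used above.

Because discovery on 26 September 2006 post-dates the 15 April 2006 act, accrual under the later-of rule falls on 26 September 2006.
Adding the 6 months base period to 26 September 2006 gives a deadline of 26 March 2007, before any tolling.

26 March 2007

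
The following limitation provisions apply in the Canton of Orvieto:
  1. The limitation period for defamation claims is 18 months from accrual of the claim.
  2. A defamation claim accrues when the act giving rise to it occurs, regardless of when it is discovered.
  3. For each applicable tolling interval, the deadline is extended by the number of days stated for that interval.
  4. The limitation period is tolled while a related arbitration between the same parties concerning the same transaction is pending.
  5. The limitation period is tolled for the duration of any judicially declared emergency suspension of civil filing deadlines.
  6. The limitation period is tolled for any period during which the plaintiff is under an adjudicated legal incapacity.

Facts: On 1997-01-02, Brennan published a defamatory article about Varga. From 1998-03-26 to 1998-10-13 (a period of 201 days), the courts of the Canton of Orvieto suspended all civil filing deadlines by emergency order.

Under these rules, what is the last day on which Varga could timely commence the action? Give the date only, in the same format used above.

The claim accrued on 1997-01-02, when the wrongful act occurred.
Adding the 18 months base period to 1997-01-02 gives a deadline of 1998-07-02, before any tolling.
The emergency suspension of filing deadlines from 1998-03-26 to 1998-10-13 tolled the period for 201 days, extending the deadline to 1999-01-19.

1999-01-19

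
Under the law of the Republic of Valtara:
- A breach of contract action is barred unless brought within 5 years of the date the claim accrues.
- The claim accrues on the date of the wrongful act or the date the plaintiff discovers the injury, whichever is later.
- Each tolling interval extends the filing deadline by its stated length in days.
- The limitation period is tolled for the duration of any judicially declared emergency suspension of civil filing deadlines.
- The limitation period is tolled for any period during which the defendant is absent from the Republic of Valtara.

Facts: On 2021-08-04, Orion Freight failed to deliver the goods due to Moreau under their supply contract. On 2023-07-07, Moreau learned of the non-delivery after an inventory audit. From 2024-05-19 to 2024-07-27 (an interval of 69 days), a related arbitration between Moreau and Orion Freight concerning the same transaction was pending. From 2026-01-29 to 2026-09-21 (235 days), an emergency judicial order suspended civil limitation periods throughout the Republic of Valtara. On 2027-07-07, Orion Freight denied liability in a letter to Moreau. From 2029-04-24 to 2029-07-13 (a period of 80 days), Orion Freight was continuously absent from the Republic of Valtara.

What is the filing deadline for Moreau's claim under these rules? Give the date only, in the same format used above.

The claim accrued on 2023-07-07 — the later of the 2021-08-04 act and the 2023-07-07 discovery.
The untolled deadline — 5 years after 2023-07-07 — is 2028-07-07.
Because the emergency suspension of filing deadlines ran from 2026-01-29 to 2026-09-21, the deadline is extended by 235 days to 2029-02-27.
The defendant's absence from the jurisdiction starting 2029-04-24 came too late — the period had run on 2029-02-27 — and so does not extend the deadline.
The pending related arbitration from 2024-05-19 to 2024-07-27 does not toll the period, because no stated rule makes a pending arbitration a tolling event.
The other events in the timeline have no effect on the limitation period under the stated rules.

2029-02-27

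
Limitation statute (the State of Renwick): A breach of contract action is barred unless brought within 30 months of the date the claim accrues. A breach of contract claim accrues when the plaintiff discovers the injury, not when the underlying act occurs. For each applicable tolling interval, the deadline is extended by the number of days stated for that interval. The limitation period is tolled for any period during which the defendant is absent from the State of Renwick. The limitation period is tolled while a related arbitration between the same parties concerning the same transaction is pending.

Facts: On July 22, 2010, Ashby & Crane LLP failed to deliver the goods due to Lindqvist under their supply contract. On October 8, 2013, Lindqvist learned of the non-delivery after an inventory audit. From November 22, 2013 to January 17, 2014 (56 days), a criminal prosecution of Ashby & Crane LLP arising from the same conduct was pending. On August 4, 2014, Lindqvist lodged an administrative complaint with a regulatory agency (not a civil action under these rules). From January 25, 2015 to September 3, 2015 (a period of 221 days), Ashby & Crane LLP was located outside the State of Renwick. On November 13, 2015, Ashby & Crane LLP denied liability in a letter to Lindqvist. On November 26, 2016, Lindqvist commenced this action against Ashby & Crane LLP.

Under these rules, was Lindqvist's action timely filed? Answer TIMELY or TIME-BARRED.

The claim did not accrue until Lindqvist discovered the injury on October 8, 2013; the July 22, 2010 act date does not start the clock under the stated rule.
The untolled deadline — 30 months after October 8, 2013 — is April 8, 2016.
Because the defendant's absence from the jurisdiction ran from January 25, 2015 to September 3, 2015, the deadline is extended by 221 days to November 15, 2016.
The pending criminal prosecution from November 22, 2013 to January 17, 2014 does not toll the period, because no stated rule makes a criminal prosecution a tolling event.
The other events in the timeline have no effect on the limitation period under the stated rules.
Filing on November 26, 2016 missed the November 15, 2016 deadline — the action is time-barred.

TIME-BARRED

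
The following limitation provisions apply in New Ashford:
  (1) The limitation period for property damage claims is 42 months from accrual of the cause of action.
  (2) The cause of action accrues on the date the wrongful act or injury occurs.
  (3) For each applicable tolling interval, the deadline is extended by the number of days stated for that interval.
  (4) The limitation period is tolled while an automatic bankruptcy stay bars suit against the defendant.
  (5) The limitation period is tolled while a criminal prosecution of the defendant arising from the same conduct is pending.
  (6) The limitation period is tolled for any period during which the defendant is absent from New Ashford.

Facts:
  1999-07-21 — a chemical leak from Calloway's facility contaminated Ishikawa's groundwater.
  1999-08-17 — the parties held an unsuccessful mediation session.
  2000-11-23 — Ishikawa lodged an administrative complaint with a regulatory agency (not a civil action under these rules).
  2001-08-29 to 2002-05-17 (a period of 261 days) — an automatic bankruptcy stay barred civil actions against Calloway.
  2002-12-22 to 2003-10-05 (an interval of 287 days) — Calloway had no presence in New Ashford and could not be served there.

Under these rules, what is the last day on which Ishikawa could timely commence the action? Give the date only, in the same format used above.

The claim accrued on 1999-07-21, when the wrongful act occurred.
42 months from 1999-07-21 is 2003-01-21.
Because the automatic bankruptcy stay ran from 2001-08-29 to 2002-05-17, the deadline is extended by 261 days to 2003-10-09.
The period was tolled for 287 days by the defendant's absence from the jurisdiction (2002-12-22 to 2003-10-05), pushing the deadline to 2004-07-22.
None of the other events listed affects the running of the period under the stated rules.

2004-07-22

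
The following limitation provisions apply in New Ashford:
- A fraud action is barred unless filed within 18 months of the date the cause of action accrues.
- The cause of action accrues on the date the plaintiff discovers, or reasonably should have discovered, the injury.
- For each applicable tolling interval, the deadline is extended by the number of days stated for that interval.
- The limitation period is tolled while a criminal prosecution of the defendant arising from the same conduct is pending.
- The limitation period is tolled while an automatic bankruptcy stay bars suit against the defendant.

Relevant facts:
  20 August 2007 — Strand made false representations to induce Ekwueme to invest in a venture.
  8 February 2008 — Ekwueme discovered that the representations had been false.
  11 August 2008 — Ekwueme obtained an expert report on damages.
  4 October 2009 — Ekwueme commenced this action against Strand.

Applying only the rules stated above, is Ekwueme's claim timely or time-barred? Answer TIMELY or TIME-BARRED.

The claim did not accrue until Ekwueme discovered the injury on 8 February 2008; the 20 August 2007 act date does not start the clock under the stated rule.
The untolled deadline — 18 months after 8 February 2008 — is 8 August 2009.
The other events in the timeline have no effect on the limitation period under the stated rules.
Ekwueme filed on 4 October 2009, after the 8 August 2009 deadline, so the action is time-barred.

TIME-BARRED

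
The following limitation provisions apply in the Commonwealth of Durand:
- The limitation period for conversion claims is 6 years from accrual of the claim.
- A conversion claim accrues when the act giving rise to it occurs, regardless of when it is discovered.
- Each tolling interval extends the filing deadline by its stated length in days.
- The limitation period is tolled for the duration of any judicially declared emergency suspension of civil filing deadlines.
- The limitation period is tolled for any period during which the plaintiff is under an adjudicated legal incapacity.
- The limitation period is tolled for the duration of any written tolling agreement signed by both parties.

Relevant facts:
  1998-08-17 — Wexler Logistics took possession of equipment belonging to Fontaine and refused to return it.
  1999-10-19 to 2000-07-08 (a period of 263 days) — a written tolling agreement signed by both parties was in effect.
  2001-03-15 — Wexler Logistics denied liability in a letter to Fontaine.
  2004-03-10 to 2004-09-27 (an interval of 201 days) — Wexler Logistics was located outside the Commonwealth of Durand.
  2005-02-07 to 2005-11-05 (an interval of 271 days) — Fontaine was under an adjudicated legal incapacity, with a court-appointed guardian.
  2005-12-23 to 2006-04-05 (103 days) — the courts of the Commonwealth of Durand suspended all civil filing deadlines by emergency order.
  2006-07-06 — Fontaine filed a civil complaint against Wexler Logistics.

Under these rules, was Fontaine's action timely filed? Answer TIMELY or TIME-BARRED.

The claim accrued on 1998-08-17, the date of the act.
The untolled deadline — 6 years after 1998-08-17 — is 2004-08-17.
The period was tolled for 263 days by the written tolling agreement (1999-10-19 to 2000-07-08), pushing the deadline to 2005-05-07.
Because the plaintiff's legal incapacity ran from 2005-02-07 to 2005-11-05, the deadline is extended by 271 days to 2006-02-02.
Because the emergency suspension of filing deadlines ran from 2005-12-23 to 2006-04-05, the deadline is extended by 103 days to 2006-05-16.
Although the defendant's absence ran from 2004-03-10 to 2004-09-27, the stated rules do not make that a tolling event, so it is disregarded.
None of the other events listed affects the running of the period under the stated rules.
Fontaine filed on 2006-07-06, after the 2006-05-16 deadline, so the action is time-barred.

TIME-BARRED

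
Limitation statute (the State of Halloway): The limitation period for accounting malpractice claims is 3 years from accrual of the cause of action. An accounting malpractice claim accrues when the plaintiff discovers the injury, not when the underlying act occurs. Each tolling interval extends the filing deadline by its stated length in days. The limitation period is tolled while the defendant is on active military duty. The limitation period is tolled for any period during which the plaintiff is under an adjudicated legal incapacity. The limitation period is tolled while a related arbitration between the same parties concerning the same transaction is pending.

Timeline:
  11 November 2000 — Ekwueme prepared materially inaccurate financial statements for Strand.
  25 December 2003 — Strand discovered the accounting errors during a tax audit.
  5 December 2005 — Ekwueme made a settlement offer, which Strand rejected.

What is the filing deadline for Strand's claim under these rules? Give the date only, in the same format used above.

The claim did not accrue until Strand discovered the injury on 25 December 2003; the 11 November 2000 act date does not start the clock under the stated rule.
3 years from 25 December 2003 is 25 December 2006.
Nothing else in the chronology tolls or restarts the period.

25 December 2006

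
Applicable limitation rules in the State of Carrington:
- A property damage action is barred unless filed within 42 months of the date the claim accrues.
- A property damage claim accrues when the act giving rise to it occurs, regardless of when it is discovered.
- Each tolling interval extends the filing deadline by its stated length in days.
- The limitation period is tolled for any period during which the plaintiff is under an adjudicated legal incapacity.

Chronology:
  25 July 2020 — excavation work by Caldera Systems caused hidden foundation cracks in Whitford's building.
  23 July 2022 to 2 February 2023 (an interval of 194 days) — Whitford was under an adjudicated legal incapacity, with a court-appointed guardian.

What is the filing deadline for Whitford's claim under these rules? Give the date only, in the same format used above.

6 August 2024

The claim accrued on 25 July 2020, when the wrongful act occurred.
The untolled deadline — 42 months after 25 July 2020 — is 25 January 2024.
The period was tolled for 194 days by the plaintiff's legal incapacity (23 July 2022 to 2 February 2023), pushing the deadline to 6 August 2024.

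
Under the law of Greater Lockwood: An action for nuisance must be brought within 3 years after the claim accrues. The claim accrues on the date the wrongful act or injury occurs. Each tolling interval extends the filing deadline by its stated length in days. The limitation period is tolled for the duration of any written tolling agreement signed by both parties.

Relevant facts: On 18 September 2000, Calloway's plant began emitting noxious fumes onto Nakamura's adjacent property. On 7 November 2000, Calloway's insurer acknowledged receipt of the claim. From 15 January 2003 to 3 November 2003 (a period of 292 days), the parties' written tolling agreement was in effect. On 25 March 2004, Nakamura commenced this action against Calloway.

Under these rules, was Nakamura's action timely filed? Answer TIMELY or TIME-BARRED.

The limitation period began to run on 18 September 2000.
Adding the 3 years base period to 18 September 2000 gives a deadline of 18 September 2003, before any tolling.
The written tolling agreement from 15 January 2003 to 3 November 2003 tolled the period for 292 days, extending the deadline to 6 July 2004.
None of the other events listed affects the running of the period under the stated rules.
Nakamura filed on 25 March 2004, before the 6 July 2004 deadline, so the action is timely.

TIMELY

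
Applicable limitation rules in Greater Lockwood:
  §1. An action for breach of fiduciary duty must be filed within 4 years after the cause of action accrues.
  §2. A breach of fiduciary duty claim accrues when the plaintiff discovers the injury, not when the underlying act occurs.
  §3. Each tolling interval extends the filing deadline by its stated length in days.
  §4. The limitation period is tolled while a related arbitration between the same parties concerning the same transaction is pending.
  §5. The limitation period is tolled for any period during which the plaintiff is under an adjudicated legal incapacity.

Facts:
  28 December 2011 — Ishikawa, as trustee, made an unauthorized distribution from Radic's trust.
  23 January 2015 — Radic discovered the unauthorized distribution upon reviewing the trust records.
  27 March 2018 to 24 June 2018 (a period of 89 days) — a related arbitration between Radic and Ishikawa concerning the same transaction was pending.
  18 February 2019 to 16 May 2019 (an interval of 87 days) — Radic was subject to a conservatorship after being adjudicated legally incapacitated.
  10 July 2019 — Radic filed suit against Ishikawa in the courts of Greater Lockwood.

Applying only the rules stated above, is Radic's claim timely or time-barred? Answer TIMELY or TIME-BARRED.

The claim did not accrue until Radic discovered the injury on 23 January 2015; the 28 December 2011 act date does not start the clock under the stated rule.
Adding the 4 years base period to 23 January 2015 gives a deadline of 23 January 2019, before any tolling.
The period was tolled for 89 days by the pending related arbitration (27 March 2018 to 24 June 2018), pushing the deadline to 22 April 2019.
The plaintiff's legal incapacity from 18 February 2019 to 16 May 2019 tolled the period for 87 days, extending the deadline to 18 July 2019.
Radic filed on 10 July 2019, before the 18 July 2019 deadline, so the action is timely.

TIMELY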